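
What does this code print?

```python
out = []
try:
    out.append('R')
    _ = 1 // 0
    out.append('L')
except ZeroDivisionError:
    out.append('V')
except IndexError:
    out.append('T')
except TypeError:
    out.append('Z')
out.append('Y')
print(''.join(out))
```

Execution trace: 'R' (try body) → 'V' (except ZeroDivisionError) → 'Y' (after the try/except). Output: RVY

Answer: RVY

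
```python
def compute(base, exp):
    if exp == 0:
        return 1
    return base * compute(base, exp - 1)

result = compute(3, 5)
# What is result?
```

compute(3, 5) = 3 * 3 * 3 * 3 * 3 = 243

Answer: 243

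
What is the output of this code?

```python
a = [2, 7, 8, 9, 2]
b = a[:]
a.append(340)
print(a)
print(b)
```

Key concept: slice [:] creates copy.
Step by step:
`a = [2, 7, 8, 9, 2]` → a = [2, 7, 8, 9, 2]
`b = a[:]` → b = [2, 7, 8, 9, 2]
`a.append(340)` → a = [2, 7, 8, 9, 2, 340]
`print(a)` → prints [2, 7, 8, 9, 2, 340]
`print(b)` → prints [2, 7, 8, 9, 2]

Answer:
[2, 7, 8, 9, 2, 340]
[2, 7, 8, 9, 2]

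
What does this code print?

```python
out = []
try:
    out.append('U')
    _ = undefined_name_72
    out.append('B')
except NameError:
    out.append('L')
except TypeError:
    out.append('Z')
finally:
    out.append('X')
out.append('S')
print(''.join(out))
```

Execution trace: 'U' (try body) → 'L' (except NameError) → 'X' (finally) → 'S' (after the try/except). Output: ULXS

Answer: ULXS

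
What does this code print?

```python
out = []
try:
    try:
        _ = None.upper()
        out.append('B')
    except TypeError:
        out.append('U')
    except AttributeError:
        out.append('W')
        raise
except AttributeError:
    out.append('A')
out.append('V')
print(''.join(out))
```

Execution trace: 'W' (inner except AttributeError) → 'A' (outer except AttributeError) → 'V' (after the try/except). Output: WAV

Answer: WAV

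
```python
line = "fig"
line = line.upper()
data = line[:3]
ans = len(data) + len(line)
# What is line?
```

Trace:
`line = "fig"` → line = 'fig'
`line = line.upper()` → line = 'FIG'
`data = line[:3]` → data = 'FIG'
`ans = len(data) + len(line)` → ans = 6
So line = 'FIG'

Answer: 'FIG'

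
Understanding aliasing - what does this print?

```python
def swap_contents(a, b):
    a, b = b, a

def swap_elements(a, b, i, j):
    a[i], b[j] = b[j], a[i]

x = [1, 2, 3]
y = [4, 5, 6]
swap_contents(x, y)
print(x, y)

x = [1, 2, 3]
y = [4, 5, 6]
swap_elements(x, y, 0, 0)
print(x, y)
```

Key concept: parameter rebinding vs mutation.
Step by step:
`x = [1, 2, 3]` → x = [1, 2, 3]
`y = [4, 5, 6]` → y = [4, 5, 6]
`swap_contents(x, y)` → no visible change to tracked variables
`print(x, y)` → prints [1, 2, 3] [4, 5, 6]
`x = [1, 2, 3]` → x = [1, 2, 3]
`y = [4, 5, 6]` → y = [4, 5, 6]
`swap_elements(x, y, 0, 0)` → x = [4, 2, 3]; y = [1, 5, 6]
`print(x, y)` → prints [4, 2, 3] [1, 5, 6]

Answer:
[1, 2, 3] [4, 5, 6]
[4, 2, 3] [1, 5, 6]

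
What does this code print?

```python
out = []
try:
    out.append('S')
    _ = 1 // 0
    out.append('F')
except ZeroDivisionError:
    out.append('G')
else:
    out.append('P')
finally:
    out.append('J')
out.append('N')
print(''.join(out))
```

Execution trace: 'S' (try body) → 'G' (except ZeroDivisionError) → 'J' (finally) → 'N' (after the try/except). Output: SGJN

Answer: SGJN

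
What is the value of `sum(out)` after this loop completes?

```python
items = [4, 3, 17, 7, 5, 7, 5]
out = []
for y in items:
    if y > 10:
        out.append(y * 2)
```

Sum of doubled values > 10
`out` takes the values: [] → [34]
So `sum(out)` = 34

Answer: 34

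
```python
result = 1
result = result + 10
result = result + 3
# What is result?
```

Trace:
`result = 1` → result = 1
`result = result + 10` → result = 11
`result = result + 3` → result = 14
So result = 14

Answer: 14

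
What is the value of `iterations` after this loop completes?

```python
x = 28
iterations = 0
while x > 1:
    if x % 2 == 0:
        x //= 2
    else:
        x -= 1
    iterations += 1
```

Steps to reduce 28 to 1
`iterations` takes the values: 0 → 1 → 2 → 3 → 4 → 5 → 6

Answer: 6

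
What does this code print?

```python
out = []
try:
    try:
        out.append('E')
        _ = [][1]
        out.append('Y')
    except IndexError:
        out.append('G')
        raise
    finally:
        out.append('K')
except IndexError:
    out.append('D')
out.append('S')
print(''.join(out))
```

Execution trace: 'E' (try body) → 'G' (except IndexError) → 'K' (finally) → 'D' (outer except IndexError) → 'S' (after the try/except). Output: EGKDS

Answer: EGKDS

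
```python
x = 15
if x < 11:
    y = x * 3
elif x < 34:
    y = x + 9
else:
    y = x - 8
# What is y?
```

Trace:
`x = 15` → x = 15
`if x < 11: ...` → x < 11 is False, x < 34 is True → y = 24
So y = 24

Answer: 24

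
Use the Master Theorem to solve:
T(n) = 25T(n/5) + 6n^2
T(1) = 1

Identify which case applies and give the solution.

a=25, b=5, f(n)=6n^2. log_5(25) = 2. Since c=2 = 2, Case 2 applies: T(n) = Θ(n^log_b(a) · log n) = O(n^2 log n).

Answer: O(n^2 log n) - Case 2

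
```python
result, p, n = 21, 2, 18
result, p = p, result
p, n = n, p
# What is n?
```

Trace:
`result, p, n = 21, 2, 18` → result = 21; p = 2; n = 18
`result, p = p, result` → result = 2; p = 21
`p, n = n, p` → p = 18; n = 21
So n = 21

Answer: 21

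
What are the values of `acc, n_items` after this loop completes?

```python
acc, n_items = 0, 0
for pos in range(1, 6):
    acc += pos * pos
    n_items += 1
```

Sum of squares and count
`acc, n_items` takes the values: (0, 0) → (1, 0) → (1, 1) → (5, 1) → (5, 2) → (14, 2) → (14, 3) → (30, 3) → (30, 4) → (55, 4) → (55, 5)

Answer: 55, 5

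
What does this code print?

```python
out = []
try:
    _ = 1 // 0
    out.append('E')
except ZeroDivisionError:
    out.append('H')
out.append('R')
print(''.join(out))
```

Execution trace: 'H' (except ZeroDivisionError) → 'R' (after the try/except). Output: HR

Answer: HR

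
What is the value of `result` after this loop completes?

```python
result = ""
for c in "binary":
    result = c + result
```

Reverse 'binary'
`result` takes the values: "" → "b" → "ib" → "nib" → "anib" → "ranib" → "yranib"

Answer: "yranib"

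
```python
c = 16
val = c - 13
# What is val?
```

Trace:
`c = 16` → c = 16
`val = c - 13` → val = 3
So val = 3

Answer: 3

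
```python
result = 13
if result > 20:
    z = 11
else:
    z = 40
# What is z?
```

Trace:
`result = 13` → result = 13
`if result > 20: ...` → result > 20 is False, take else branch → z = 40
So z = 40

Answer: 40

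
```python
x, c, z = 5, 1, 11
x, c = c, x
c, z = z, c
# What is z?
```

Trace:
`x, c, z = 5, 1, 11` → x = 5; c = 1; z = 11
`x, c = c, x` → x = 1; c = 5
`c, z = z, c` → c = 11; z = 5
So z = 5

Answer: 5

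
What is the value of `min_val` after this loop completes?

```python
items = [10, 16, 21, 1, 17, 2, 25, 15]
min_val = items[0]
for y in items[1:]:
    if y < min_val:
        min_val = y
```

Minimum of [10, 16, 21, 1, 17, 2, 25, 15]
`min_val` takes the values: 10 → 1

Answer: 1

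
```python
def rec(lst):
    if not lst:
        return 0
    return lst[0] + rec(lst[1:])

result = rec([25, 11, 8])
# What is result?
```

25 + 11 + 8 + 0 = 44

Answer: 44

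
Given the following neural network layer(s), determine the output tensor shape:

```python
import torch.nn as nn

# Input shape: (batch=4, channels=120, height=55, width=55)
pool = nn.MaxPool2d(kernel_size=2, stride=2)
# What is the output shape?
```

Input: (4, 120, 55, 55) -> Output: (4, 120, 27, 27)

Answer: (4, 120, 27, 27)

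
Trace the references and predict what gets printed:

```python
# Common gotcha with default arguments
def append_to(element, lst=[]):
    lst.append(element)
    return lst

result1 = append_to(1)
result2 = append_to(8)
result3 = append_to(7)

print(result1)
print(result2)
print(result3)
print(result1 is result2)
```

Key concept: mutable default argument gotcha.
Step by step:
`result1 = append_to(1)` → result1 = [1]
`result2 = append_to(8)` → result1 = [1, 8] (same object as result2); result2 = [1, 8] (same object as result1)
`result3 = append_to(7)` → result1 = [1, 8, 7] (same object as result2, result3); result2 = [1, 8, 7] (same object as result1, result3); result3 = [1, 8, 7] (same object as result1, result2)
`print(result1)` → prints [1, 8, 7]
`print(result2)` → prints [1, 8, 7]
`print(result3)` → prints [1, 8, 7]
`print(result1 is result2)` → prints True

Answer:
[1, 8, 7]
[1, 8, 7]
[1, 8, 7]
True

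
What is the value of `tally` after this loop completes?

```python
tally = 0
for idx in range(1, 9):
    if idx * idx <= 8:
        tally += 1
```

Count numbers where idx² ≤ 8
`tally` takes the values: 0 → 1 → 2

Answer: 2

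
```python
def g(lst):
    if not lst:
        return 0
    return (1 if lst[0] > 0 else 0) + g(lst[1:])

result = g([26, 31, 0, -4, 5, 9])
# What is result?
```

Count of positive elements in [26, 31, 0, -4, 5, 9] = 4

Answer: 4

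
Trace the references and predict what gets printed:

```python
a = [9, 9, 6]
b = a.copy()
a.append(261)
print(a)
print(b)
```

Key concept: list.copy() creates independent copy.
Step by step:
`a = [9, 9, 6]` → a = [9, 9, 6]
`b = a.copy()` → b = [9, 9, 6]
`a.append(261)` → a = [9, 9, 6, 261]
`print(a)` → prints [9, 9, 6, 261]
`print(b)` → prints [9, 9, 6]

Answer:
[9, 9, 6, 261]
[9, 9, 6]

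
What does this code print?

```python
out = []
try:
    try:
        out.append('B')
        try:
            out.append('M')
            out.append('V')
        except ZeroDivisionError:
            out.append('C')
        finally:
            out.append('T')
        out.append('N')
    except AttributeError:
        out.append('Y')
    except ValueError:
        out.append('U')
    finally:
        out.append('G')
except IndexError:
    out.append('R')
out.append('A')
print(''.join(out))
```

Execution trace: 'B' (try body) → 'M' (inner try body) → 'V' (inner try body, no exception) → 'T' (inner finally) → 'N' (try body, no exception) → 'G' (finally) → 'A' (after the try/except). Output: BMVTNGA

Answer: BMVTNGA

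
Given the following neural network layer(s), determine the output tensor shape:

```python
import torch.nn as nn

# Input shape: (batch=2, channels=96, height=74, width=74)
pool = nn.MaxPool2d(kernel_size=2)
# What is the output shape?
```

Input: (2, 96, 74, 74) -> Output: (2, 96, 37, 37)

Answer: (2, 96, 37, 37)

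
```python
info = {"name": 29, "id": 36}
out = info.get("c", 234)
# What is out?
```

Trace:
`info = {"name": 29, "id": 36}` → info = {'name': 29, 'id': 36}
`out = info.get("c", 234)` → out = 234
So out = 234

Answer: 234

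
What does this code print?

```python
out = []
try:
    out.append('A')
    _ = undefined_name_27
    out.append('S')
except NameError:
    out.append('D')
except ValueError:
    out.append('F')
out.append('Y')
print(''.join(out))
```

Execution trace: 'A' (try body) → 'D' (except NameError) → 'Y' (after the try/except). Output: ADY

Answer: ADY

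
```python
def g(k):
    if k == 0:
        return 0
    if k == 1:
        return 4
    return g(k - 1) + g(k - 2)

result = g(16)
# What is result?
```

Build up from base cases: g(0)=0, g(1)=4, g(2)=4, g(3)=8, g(4)=12, g(5)=20, g(6)=32, ..., g(16)=3948

Answer: 3948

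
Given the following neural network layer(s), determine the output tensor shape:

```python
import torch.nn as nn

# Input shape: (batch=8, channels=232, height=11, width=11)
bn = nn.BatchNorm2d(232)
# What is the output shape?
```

Input: (8, 232, 11, 11) -> Output: (8, 232, 11, 11)

Answer: (8, 232, 11, 11)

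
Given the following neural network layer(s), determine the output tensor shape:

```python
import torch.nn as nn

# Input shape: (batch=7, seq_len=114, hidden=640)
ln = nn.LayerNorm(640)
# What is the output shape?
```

Input: (7, 114, 640) -> Output: (7, 114, 640)

Answer: (7, 114, 640)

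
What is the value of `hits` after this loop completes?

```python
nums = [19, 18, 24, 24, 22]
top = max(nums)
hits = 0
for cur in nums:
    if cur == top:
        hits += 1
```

Count of max value 24 in [19, 18, 24, 24, 22]
`hits` takes the values: 0 → 1 → 2

Answer: 2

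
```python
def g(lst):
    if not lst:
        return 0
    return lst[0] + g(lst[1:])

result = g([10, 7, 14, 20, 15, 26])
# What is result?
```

10 + 7 + 14 + 20 + 15 + 26 + 0 = 92

Answer: 92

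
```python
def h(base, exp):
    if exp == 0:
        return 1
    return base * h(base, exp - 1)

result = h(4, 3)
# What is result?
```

h(4, 3) = 4 * 4 * 4 = 64

Answer: 64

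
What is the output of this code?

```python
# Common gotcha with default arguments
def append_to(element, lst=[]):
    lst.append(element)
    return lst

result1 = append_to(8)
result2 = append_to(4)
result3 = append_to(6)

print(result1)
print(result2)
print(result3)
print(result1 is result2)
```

Key concept: mutable default argument gotcha.
Step by step:
`result1 = append_to(8)` → result1 = [8]
`result2 = append_to(4)` → result1 = [8, 4] (same object as result2); result2 = [8, 4] (same object as result1)
`result3 = append_to(6)` → result1 = [8, 4, 6] (same object as result2, result3); result2 = [8, 4, 6] (same object as result1, result3); result3 = [8, 4, 6] (same object as result1, result2)
`print(result1)` → prints [8, 4, 6]
`print(result2)` → prints [8, 4, 6]
`print(result3)` → prints [8, 4, 6]
`print(result1 is result2)` → prints True

Answer:
[8, 4, 6]
[8, 4, 6]
[8, 4, 6]
True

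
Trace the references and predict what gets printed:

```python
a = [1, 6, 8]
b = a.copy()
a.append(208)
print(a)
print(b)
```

Key concept: list.copy() creates independent copy.
Step by step:
`a = [1, 6, 8]` → a = [1, 6, 8]
`b = a.copy()` → b = [1, 6, 8]
`a.append(208)` → a = [1, 6, 8, 208]
`print(a)` → prints [1, 6, 8, 208]
`print(b)` → prints [1, 6, 8]

Answer:
[1, 6, 8, 208]
[1, 6, 8]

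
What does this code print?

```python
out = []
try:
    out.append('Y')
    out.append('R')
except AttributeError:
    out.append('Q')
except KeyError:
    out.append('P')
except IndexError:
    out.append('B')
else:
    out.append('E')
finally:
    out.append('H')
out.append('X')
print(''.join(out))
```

Execution trace: 'Y' (try body) → 'R' (try body, no exception) → 'E' (else) → 'H' (finally) → 'X' (after the try/except). Output: YREHX

Answer: YREHX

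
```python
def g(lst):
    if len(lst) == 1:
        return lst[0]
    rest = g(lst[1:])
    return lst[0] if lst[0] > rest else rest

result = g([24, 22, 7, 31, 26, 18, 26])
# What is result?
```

Recursive max over [24, 22, 7, 31, 26, 18, 26] = 31

Answer: 31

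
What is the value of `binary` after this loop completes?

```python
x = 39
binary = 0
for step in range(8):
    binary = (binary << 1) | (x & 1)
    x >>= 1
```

Reverse lowest 8 bits of 39
`binary` takes the values: 0 → 1 → 3 → 7 → 14 → 28 → 57 → 114 → 228

Answer: 228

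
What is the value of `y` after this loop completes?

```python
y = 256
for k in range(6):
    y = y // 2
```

Halve 6 times: 256 // 2^6 = 4
`y` takes the values: 256 → 128 → 64 → 32 → 16 → 8 → 4

Answer: 4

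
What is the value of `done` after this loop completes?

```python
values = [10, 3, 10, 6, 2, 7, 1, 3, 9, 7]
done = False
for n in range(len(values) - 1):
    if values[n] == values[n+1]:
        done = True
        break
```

Check consecutive duplicates in [10, 3, 10, 6, 2, 7, 1, 3, 9, 7]
`done` takes the values: False

Answer: False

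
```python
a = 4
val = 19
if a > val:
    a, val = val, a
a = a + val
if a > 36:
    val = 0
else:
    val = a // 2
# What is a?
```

Trace:
`a = 4` → a = 4
`val = 19` → val = 19
`if a > val: ...` → a > val is False → no variable changes
`a = a + val` → a = 23
`if a > 36: ...` → a > 36 is False, take else branch → val = 11
So a = 23

Answer: 23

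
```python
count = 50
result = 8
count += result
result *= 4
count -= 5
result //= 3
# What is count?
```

Trace:
`count = 50` → count = 50
`result = 8` → result = 8
`count += result` → count = 58
`result *= 4` → result = 32
`count -= 5` → count = 53
`result //= 3` → result = 10
So count = 53

Answer: 53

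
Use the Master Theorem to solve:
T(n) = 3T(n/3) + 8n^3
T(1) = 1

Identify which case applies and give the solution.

a=3, b=3, f(n)=8n^3. log_3(3) = 1. Since c=3 > 1 and the regularity condition holds (3(n/3)^3 = (3/3^3)n^3 with 3/3^3 < 1), Case 3 applies: T(n) = Θ(f(n)) = O(n^3).

Answer: O(n^3) - Case 3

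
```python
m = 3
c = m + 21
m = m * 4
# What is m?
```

Trace:
`m = 3` → m = 3
`c = m + 21` → c = 24
`m = m * 4` → m = 12
So m = 12

Answer: 12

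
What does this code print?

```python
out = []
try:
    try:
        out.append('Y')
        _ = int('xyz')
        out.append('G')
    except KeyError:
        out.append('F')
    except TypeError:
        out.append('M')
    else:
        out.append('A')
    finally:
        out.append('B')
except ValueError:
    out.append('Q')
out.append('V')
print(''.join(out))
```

Execution trace: 'Y' (try body) → 'B' (finally) → 'Q' (outer except ValueError) → 'V' (after the try/except). Output: YBQV

Answer: YBQV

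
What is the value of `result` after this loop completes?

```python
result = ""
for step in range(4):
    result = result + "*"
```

Repeat '*' 4 times
`result` takes the values: "" → "*" → "**" → "***" → "****"

Answer: "****"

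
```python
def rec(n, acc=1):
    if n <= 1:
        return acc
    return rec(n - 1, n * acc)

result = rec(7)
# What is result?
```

Accumulator trace (n, acc): (7, 1) -> (6, 7) -> (5, 42) -> (4, 210) -> (3, 840) -> (2, 2520) -> (1, 5040) -> return 5040

Answer: 5040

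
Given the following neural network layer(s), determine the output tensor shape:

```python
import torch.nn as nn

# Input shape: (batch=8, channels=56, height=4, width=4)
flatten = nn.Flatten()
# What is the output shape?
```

Input: (8, 56, 4, 4) -> Output: (8, 896)

Answer: (8, 896)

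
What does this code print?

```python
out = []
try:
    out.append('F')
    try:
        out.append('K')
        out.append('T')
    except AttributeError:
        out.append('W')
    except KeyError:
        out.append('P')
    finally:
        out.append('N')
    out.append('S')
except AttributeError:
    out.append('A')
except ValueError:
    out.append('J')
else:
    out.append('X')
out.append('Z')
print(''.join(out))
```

Execution trace: 'F' (try body) → 'K' (inner try body) → 'T' (inner try body, no exception) → 'N' (inner finally) → 'S' (try body, no exception) → 'X' (else) → 'Z' (after the try/except). Output: FKTNSXZ

Answer: FKTNSXZ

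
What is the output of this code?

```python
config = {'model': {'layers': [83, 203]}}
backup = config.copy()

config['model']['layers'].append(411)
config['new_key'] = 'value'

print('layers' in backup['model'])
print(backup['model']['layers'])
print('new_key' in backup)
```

Key concept: shallow copy gotcha with nested dict.
Step by step:
`config = {'model': {'layers': [83, 203]}}` → config = {'model': {'layers': [83, 203]}}
`backup = config.copy()` → backup = {'model': {'layers': [83, 203]}}
`config['model']['layers'].append(411)` → config = {'model': {'layers': [83, 203, 411]}}; backup = {'model': {'layers': [83, 203, 411]}}
`config['new_key'] = 'value'` → config = {'model': {'layers': [83, 203, 411]}, 'new_key': 'value'}
`print('layers' in backup['model'])` → prints True
`print(backup['model']['layers'])` → prints [83, 203, 411]
`print('new_key' in backup)` → prints False

Answer:
True
[83, 203, 411]
False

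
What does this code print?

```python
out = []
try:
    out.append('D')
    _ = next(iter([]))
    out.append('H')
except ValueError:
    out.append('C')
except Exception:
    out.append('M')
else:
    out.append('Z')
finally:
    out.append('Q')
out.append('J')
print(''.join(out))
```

Execution trace: 'D' (try body) → 'M' (except Exception) → 'Q' (finally) → 'J' (after the try/except). Output: DMQJ

Answer: DMQJ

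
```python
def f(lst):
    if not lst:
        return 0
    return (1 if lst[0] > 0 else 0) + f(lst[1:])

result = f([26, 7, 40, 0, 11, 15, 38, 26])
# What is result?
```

Count of positive elements in [26, 7, 40, 0, 11, 15, 38, 26] = 7

Answer: 7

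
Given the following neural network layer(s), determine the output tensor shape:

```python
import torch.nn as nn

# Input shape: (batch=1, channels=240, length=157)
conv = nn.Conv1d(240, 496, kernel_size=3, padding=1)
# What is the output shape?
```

Input: (1, 240, 157) -> Output: (1, 496, 157)

Answer: (1, 496, 157)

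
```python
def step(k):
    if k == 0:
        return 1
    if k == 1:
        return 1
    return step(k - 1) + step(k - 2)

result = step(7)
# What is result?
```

Build up from base cases: step(0)=1, step(1)=1, step(2)=2, step(3)=3, step(4)=5, step(5)=8, step(6)=13, ..., step(7)=21

Answer: 21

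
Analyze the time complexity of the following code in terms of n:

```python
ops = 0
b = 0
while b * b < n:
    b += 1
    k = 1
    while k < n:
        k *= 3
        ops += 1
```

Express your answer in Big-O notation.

Each loop level contributes: √n × log n. Multiplying the contributions gives O(√n log n).

Answer: O(√n log n)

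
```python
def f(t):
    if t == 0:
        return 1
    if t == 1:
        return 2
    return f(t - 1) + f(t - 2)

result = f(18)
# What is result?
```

Build up from base cases: f(0)=1, f(1)=2, f(2)=3, f(3)=5, f(4)=8, f(5)=13, f(6)=21, ..., f(18)=6765

Answer: 6765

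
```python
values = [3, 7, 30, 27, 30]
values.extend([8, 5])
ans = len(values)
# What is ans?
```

Trace:
`values = [3, 7, 30, 27, 30]` → values = [3, 7, 30, 27, 30]
`values.extend([8, 5])` → values = [3, 7, 30, 27, 30, 8, 5]
`ans = len(values)` → ans = 7
So ans = 7

Answer: 7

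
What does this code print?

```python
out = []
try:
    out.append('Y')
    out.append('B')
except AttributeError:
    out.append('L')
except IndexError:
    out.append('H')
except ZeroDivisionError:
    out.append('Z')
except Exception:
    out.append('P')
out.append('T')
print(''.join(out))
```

Execution trace: 'Y' (try body) → 'B' (try body, no exception) → 'T' (after the try/except). Output: YBT

Answer: YBT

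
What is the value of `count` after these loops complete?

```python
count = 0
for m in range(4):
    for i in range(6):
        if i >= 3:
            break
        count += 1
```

Inner breaks at 3, outer runs 4 times
`count` takes the values: 0 → 1 → 2 → 3 → 4 → 5 → 6 → 7 → 8 → 9 → 10 → 11 → 12

Answer: 12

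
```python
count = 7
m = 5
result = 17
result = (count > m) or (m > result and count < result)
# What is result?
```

Trace:
`count = 7` → count = 7
`m = 5` → m = 5
`result = 17` → result = 17
`result = (count > m) or (m > result and count < result)` → result = True
So result = True

Answer: True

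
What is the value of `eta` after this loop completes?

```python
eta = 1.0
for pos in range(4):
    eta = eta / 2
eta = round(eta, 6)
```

Halving LR 4 times: 1 / 2^4
`eta` takes the values: 1.0 → 0.5 → 0.25 → 0.125 → 0.0625

Answer: 0.0625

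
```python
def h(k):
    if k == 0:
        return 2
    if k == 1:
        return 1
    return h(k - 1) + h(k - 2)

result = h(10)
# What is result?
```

Build up from base cases: h(0)=2, h(1)=1, h(2)=3, h(3)=4, h(4)=7, h(5)=11, h(6)=18, ..., h(10)=123

Answer: 123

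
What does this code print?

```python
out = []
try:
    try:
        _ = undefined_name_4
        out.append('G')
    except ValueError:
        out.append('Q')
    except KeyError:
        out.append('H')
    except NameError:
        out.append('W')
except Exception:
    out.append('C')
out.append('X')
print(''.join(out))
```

Execution trace: 'W' (inner except NameError) → 'X' (after the try/except). Output: WX

Answer: WX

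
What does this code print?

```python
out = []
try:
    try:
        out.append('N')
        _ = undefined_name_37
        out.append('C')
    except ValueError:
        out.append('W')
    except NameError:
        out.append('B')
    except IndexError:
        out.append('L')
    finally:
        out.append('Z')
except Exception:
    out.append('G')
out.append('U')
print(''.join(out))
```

Execution trace: 'N' (inner try body) → 'B' (inner except NameError) → 'Z' (inner finally) → 'U' (after the try/except). Output: NBZU

Answer: NBZU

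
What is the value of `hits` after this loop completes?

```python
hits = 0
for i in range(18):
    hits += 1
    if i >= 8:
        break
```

Loop breaks when i reaches 8, hits is 9
`hits` takes the values: 0 → 1 → 2 → 3 → 4 → 5 → 6 → 7 → 8 → 9

Answer: 9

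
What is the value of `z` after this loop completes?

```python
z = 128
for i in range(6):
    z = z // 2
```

Halve 6 times: 128 // 2^6 = 2
`z` takes the values: 128 → 64 → 32 → 16 → 8 → 4 → 2

Answer: 2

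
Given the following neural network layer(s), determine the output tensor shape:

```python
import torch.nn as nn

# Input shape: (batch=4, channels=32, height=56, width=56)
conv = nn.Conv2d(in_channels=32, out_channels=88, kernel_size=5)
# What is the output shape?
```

Input: (4, 32, 56, 56) -> Output: (4, 88, 52, 52)

Answer: (4, 88, 52, 52)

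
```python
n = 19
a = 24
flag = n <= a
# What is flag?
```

Trace:
`n = 19` → n = 19
`a = 24` → a = 24
`flag = n <= a` → flag = True
So flag = True

Answer: True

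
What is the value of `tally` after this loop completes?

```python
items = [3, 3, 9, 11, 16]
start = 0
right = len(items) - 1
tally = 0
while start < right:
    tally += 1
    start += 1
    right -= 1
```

Iterations until pointers meet (list length 5)
`tally` takes the values: 0 → 1 → 2

Answer: 2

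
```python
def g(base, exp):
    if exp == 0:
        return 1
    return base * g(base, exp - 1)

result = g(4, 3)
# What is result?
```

g(4, 3) = 4 * 4 * 4 = 64

Answer: 64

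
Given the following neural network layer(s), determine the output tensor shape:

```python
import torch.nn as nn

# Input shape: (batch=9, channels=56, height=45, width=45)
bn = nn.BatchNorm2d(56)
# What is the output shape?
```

Input: (9, 56, 45, 45) -> Output: (9, 56, 45, 45)

Answer: (9, 56, 45, 45)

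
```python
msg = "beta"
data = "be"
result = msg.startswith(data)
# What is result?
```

Trace:
`msg = "beta"` → msg = 'beta'
`data = "be"` → data = 'be'
`result = msg.startswith(data)` → result = True
So result = True

Answer: True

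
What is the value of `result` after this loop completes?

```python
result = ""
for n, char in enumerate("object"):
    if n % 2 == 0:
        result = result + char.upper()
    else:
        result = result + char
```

Uppercase even positions in 'object'
`result` takes the values: "" → "O" → "Ob" → "ObJ" → "ObJe" → "ObJeC" → "ObJeCt"

Answer: "ObJeCt"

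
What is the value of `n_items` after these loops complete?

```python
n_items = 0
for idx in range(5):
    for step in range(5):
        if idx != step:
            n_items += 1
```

5² - 5 (exclude diagonal)
`n_items` takes the values: 0 → 1 → 2 → 3 → 4 → 5 → 6 → 7 → 8 → 9 → 10 → 11 → 12 → 13 → 14 → 15 → 16 → 17 → 18 → 19 → 20

Answer: 20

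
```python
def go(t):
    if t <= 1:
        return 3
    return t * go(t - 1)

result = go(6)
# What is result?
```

go(6) = 6 * 5 * 4 * 3 * 2 * 3 = 2160

Answer: 2160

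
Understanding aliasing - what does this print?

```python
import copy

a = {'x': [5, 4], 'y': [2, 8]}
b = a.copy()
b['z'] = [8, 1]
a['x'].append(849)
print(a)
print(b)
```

Key concept: shallow copy of dict with mutable values.
Step by step:
`a = {'x': [5, 4], 'y': [2, 8]}` → a = {'x': [5, 4], 'y': [2, 8]}
`b = a.copy()` → b = {'x': [5, 4], 'y': [2, 8]}
`b['z'] = [8, 1]` → b = {'x': [5, 4], 'y': [2, 8], 'z': [8, 1]}
`a['x'].append(849)` → a = {'x': [5, 4, 849], 'y': [2, 8]}; b = {'x': [5, 4, 849], 'y': [2, 8], 'z': [8, 1]}
`print(a)` → prints {'x': [5, 4, 849], 'y': [2, 8]}
`print(b)` → prints {'x': [5, 4, 849], 'y': [2, 8], 'z': [8, 1]}

Answer:
{'x': [5, 4, 849], 'y': [2, 8]}
{'x': [5, 4, 849], 'y': [2, 8], 'z': [8, 1]}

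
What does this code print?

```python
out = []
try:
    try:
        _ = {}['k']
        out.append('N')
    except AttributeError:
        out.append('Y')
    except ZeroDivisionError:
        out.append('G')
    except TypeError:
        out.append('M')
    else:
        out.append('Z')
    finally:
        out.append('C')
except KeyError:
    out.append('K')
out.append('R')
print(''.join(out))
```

Execution trace: 'C' (finally) → 'K' (outer except KeyError) → 'R' (after the try/except). Output: CKR

Answer: CKR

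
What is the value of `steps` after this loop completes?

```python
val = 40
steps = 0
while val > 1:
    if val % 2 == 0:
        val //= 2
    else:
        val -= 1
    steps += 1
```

Steps to reduce 40 to 1
`steps` takes the values: 0 → 1 → 2 → 3 → 4 → 5 → 6

Answer: 6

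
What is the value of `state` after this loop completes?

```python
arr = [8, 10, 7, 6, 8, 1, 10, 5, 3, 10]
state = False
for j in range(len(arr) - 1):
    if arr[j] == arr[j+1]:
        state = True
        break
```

Check consecutive duplicates in [8, 10, 7, 6, 8, 1, 10, 5, 3, 10]
`state` takes the values: False

Answer: False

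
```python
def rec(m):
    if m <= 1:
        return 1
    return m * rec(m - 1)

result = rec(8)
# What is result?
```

rec(8) = 8 * 7 * 6 * 5 * 4 * 3 * 2 * 1 = 40320

Answer: 40320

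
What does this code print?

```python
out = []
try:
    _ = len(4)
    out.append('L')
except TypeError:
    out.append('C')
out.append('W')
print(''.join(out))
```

Execution trace: 'C' (except TypeError) → 'W' (after the try/except). Output: CW

Answer: CW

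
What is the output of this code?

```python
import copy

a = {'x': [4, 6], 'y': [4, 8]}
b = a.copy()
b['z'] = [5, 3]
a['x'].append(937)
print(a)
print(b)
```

Key concept: shallow copy of dict with mutable values.
Step by step:
`a = {'x': [4, 6], 'y': [4, 8]}` → a = {'x': [4, 6], 'y': [4, 8]}
`b = a.copy()` → b = {'x': [4, 6], 'y': [4, 8]}
`b['z'] = [5, 3]` → b = {'x': [4, 6], 'y': [4, 8], 'z': [5, 3]}
`a['x'].append(937)` → a = {'x': [4, 6, 937], 'y': [4, 8]}; b = {'x': [4, 6, 937], 'y': [4, 8], 'z': [5, 3]}
`print(a)` → prints {'x': [4, 6, 937], 'y': [4, 8]}
`print(b)` → prints {'x': [4, 6, 937], 'y': [4, 8], 'z': [5, 3]}

Answer:
{'x': [4, 6, 937], 'y': [4, 8]}
{'x': [4, 6, 937], 'y': [4, 8], 'z': [5, 3]}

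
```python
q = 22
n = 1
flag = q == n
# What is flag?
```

Trace:
`q = 22` → q = 22
`n = 1` → n = 1
`flag = q == n` → flag = False
So flag = False

Answer: False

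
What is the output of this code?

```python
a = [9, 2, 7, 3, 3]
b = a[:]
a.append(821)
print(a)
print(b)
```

Key concept: slice [:] creates copy.
Step by step:
`a = [9, 2, 7, 3, 3]` → a = [9, 2, 7, 3, 3]
`b = a[:]` → b = [9, 2, 7, 3, 3]
`a.append(821)` → a = [9, 2, 7, 3, 3, 821]
`print(a)` → prints [9, 2, 7, 3, 3, 821]
`print(b)` → prints [9, 2, 7, 3, 3]

Answer:
[9, 2, 7, 3, 3, 821]
[9, 2, 7, 3, 3]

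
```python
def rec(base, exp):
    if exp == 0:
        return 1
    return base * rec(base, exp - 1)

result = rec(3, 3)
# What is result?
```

rec(3, 3) = 3 * 3 * 3 = 27

Answer: 27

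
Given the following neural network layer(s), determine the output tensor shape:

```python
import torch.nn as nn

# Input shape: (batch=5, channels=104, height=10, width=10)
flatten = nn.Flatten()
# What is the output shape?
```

Input: (5, 104, 10, 10) -> Output: (5, 10400)

Answer: (5, 10400)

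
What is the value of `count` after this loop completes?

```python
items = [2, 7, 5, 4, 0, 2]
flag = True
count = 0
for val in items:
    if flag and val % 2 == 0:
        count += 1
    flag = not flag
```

Count even values at even positions
`count` takes the values: 0 → 1 → 2

Answer: 2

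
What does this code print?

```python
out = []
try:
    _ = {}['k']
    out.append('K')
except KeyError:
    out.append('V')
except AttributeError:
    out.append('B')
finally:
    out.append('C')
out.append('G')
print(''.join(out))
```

Execution trace: 'V' (except KeyError) → 'C' (finally) → 'G' (after the try/except). Output: VCG

Answer: VCG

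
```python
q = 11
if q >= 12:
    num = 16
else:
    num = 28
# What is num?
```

Trace:
`q = 11` → q = 11
`if q >= 12: ...` → q >= 12 is False, take else branch → num = 28
So num = 28

Answer: 28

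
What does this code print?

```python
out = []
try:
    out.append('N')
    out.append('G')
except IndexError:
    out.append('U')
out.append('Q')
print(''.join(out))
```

Execution trace: 'N' (try body) → 'G' (try body, no exception) → 'Q' (after the try/except). Output: NGQ

Answer: NGQ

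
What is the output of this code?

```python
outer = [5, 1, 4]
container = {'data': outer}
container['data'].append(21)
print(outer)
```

Key concept: dict holds reference to list.
Step by step:
`outer = [5, 1, 4]` → outer = [5, 1, 4]
`container = {'data': outer}` → container = {'data': [5, 1, 4]}
`container['data'].append(21)` → outer = [5, 1, 4, 21]; container = {'data': [5, 1, 4, 21]}
`print(outer)` → prints [5, 1, 4, 21]

Answer: [5, 1, 4, 21]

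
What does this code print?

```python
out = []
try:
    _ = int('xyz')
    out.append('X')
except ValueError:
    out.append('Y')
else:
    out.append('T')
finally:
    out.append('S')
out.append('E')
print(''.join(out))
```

Execution trace: 'Y' (except ValueError) → 'S' (finally) → 'E' (after the try/except). Output: YSE

Answer: YSE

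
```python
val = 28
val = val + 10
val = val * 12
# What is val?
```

Trace:
`val = 28` → val = 28
`val = val + 10` → val = 38
`val = val * 12` → val = 456
So val = 456

Answer: 456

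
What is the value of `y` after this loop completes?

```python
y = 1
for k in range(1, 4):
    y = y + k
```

Start at 1, add 1 through 3
`y` takes the values: 1 → 2 → 4 → 7

Answer: 7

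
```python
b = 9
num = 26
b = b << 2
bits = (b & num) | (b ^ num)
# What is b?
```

Trace:
`b = 9` → b = 9
`num = 26` → num = 26
`b = b << 2` → b = 36
`bits = (b & num) | (b ^ num)` → bits = 62
So b = 36

Answer: 36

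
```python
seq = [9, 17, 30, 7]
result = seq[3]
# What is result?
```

Trace:
`seq = [9, 17, 30, 7]` → seq = [9, 17, 30, 7]
`result = seq[3]` → result = 7
So result = 7

Answer: 7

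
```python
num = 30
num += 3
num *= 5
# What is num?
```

Trace:
`num = 30` → num = 30
`num += 3` → num = 33
`num *= 5` → num = 165
So num = 165

Answer: 165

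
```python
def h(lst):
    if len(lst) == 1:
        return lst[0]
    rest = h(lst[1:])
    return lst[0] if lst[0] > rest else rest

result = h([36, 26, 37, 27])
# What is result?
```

Recursive max over [36, 26, 37, 27] = 37

Answer: 37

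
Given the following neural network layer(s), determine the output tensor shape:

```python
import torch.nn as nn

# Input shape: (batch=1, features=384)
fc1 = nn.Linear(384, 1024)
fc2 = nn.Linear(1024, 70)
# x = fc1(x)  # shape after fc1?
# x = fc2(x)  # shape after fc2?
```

Input: (1, 384) -> after fc1: (1, 1024) -> Output: (1, 70)

Answer: (1, 70)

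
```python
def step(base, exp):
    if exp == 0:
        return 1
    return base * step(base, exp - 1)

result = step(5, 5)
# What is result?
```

step(5, 5) = 5 * 5 * 5 * 5 * 5 = 3125

Answer: 3125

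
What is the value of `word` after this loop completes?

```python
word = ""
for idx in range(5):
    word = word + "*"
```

Repeat '*' 5 times
`word` takes the values: "" → "*" → "**" → "***" → "****" → "*****"

Answer: "*****"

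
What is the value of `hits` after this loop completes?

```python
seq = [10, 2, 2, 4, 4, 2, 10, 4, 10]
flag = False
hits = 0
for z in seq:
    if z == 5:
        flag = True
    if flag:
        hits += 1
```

Count elements after first 5 in [10, 2, 2, 4, 4, 2, 10, 4, 10]
`hits` takes the values: 0

Answer: 0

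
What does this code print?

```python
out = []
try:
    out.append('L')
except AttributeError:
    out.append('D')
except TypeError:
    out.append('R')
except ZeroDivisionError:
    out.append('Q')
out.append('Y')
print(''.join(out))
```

Execution trace: 'L' (try body, no exception) → 'Y' (after the try/except). Output: LY

Answer: LY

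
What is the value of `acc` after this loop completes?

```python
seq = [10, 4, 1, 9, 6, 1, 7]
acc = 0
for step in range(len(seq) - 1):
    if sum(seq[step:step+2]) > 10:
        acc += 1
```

Count windows with sum > 10
`acc` takes the values: 0 → 1 → 2

Answer: 2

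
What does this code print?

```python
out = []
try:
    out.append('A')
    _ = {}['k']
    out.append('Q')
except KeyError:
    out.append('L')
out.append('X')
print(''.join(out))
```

Execution trace: 'A' (try body) → 'L' (except KeyError) → 'X' (after the try/except). Output: ALX

Answer: ALX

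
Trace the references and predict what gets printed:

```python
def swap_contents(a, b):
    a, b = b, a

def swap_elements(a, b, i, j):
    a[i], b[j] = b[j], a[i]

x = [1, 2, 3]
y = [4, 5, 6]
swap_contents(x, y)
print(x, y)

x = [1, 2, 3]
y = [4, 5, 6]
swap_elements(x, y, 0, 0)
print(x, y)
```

Key concept: parameter rebinding vs mutation.
Step by step:
`x = [1, 2, 3]` → x = [1, 2, 3]
`y = [4, 5, 6]` → y = [4, 5, 6]
`swap_contents(x, y)` → no visible change to tracked variables
`print(x, y)` → prints [1, 2, 3] [4, 5, 6]
`x = [1, 2, 3]` → x = [1, 2, 3]
`y = [4, 5, 6]` → y = [4, 5, 6]
`swap_elements(x, y, 0, 0)` → x = [4, 2, 3]; y = [1, 5, 6]
`print(x, y)` → prints [4, 2, 3] [1, 5, 6]

Answer:
[1, 2, 3] [4, 5, 6]
[4, 2, 3] [1, 5, 6]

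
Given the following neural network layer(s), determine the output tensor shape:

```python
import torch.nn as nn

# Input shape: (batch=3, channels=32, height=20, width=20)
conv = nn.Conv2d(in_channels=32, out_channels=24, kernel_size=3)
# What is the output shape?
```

Input: (3, 32, 20, 20) -> Output: (3, 24, 18, 18)

Answer: (3, 24, 18, 18)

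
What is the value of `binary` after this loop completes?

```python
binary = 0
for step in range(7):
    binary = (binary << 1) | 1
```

Build 7 consecutive 1-bits: 0b1111111
`binary` takes the values: 0 → 1 → 3 → 7 → 15 → 31 → 63 → 127

Answer: 127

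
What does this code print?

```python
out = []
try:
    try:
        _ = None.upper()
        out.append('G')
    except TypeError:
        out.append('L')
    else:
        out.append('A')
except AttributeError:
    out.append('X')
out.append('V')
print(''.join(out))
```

Execution trace: 'X' (outer except AttributeError) → 'V' (after the try/except). Output: XV

Answer: XV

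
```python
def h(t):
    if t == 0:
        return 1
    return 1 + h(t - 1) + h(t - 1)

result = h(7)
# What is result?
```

h(t) = 1 + 2·h(t-1), h(0)=1. Closed form: (1+1)·2^7 - 1 = 255.

Answer: 255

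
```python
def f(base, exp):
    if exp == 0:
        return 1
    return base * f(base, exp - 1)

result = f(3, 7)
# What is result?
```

f(3, 7) = 3 * 3 * 3 * 3 * 3 * 3 * 3 = 2187

Answer: 2187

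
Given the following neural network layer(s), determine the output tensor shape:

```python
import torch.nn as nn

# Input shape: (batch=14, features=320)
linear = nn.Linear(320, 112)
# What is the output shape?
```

Input: (14, 320) -> Output: (14, 112)

Answer: (14, 112)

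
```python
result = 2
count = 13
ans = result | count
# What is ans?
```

Trace:
`result = 2` → result = 2
`count = 13` → count = 13
`ans = result | count` → ans = 15
So ans = 15

Answer: 15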